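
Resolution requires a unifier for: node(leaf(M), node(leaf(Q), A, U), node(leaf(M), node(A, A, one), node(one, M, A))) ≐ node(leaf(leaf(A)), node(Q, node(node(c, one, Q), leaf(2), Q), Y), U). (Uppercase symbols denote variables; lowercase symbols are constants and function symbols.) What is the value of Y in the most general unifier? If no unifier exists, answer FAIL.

Decompose node/3: leaf(M) ≐ leaf(leaf(A)),  node(leaf(Q), A, U) ≐ node(Q, node(node(c, one, Q), leaf(2), Q), Y),  node(leaf(M), node(A, A, one), node(one, M, A)) ≐ U.
Decompose leaf/1: M ≐ leaf(A).
Bind M := leaf(A); substituting into the one remaining equation that mentions M gives: node(leaf(leaf(A)), node(A, A, one), node(one, leaf(A), A)) ≐ U.
Decompose node/3: leaf(Q) ≐ Q,  A ≐ node(node(c, one, Q), leaf(2), Q),  U ≐ Y.
Occurs check fails: Q occurs in leaf(Q); the equation Q ≐ leaf(Q) has no finite solution.

FAIL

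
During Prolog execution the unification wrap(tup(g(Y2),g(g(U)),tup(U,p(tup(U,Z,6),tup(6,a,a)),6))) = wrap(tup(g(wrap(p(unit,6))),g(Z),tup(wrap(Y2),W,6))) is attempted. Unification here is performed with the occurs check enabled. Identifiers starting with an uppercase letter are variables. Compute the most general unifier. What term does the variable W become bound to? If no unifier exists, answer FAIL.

Decompose wrap/1: tup(g(Y2),g(g(U)),tup(U,p(tup(U,Z,6),tup(6,a,a)),6)) = tup(g(wrap(p(unit,6))),g(Z),tup(wrap(Y2),W,6)).
Decompose tup/3: g(Y2) = g(wrap(p(unit,6))),  g(g(U)) = g(Z),  tup(U,p(tup(U,Z,6),tup(6,a,a)),6) = tup(wrap(Y2),W,6).
Decompose g/1: Y2 = wrap(p(unit,6)).
Bind Y2 := wrap(p(unit,6)); substituting into the one remaining equation that mentions Y2 gives: tup(U,p(tup(U,Z,6),tup(6,a,a)),6) = tup(wrap(wrap(p(unit,6))),W,6).
Decompose g/1: g(U) = Z.
Bind Z := g(U); substituting into the remaining equation gives: tup(U,p(tup(U,g(U),6),tup(6,a,a)),6) = tup(wrap(wrap(p(unit,6))),W,6).
Decompose tup/3: U = wrap(wrap(p(unit,6))),  p(tup(U,g(U),6),tup(6,a,a)) = W,  6 = 6.
Bind U := wrap(wrap(p(unit,6))); substituting into the one remaining equation that mentions U gives: p(tup(wrap(wrap(p(unit,6))),g(wrap(wrap(p(unit,6)))),6),tup(6,a,a)) = W. Substituting into the earlier binding gives Z := g(wrap(wrap(p(unit,6)))).
Bind W := p(tup(wrap(wrap(p(unit,6))),g(wrap(wrap(p(unit,6)))),6),tup(6,a,a)); no other remaining equation mentions W.
Delete trivial equation 6 = 6.
MGU = { Y2 -> wrap(p(unit,6)), Z -> g(wrap(wrap(p(unit,6)))), U -> wrap(wrap(p(unit,6))), W -> p(tup(wrap(wrap(p(unit,6))),g(wrap(wrap(p(unit,6)))),6),tup(6,a,a)) }, so W -> p(tup(wrap(wrap(p(unit,6))),g(wrap(wrap(p(unit,6)))),6),tup(6,a,a)).

p(tup(wrap(wrap(p(unit,6))),g(wrap(wrap(p(unit,6)))),6),tup(6,a,a))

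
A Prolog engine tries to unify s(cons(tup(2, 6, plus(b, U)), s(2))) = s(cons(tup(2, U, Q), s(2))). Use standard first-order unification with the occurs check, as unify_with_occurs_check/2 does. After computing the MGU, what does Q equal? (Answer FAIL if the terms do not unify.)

plus(b, 6)

Decompose s/1: cons(tup(2, 6, plus(b, U)), s(2)) = cons(tup(2, U, Q), s(2)).
Decompose cons/2: tup(2, 6, plus(b, U)) = tup(2, U, Q),  s(2) = s(2).
Decompose tup/3: 2 = 2,  6 = U,  plus(b, U) = Q.
Delete trivial equation 2 = 2.
Bind U := 6; substituting into the one remaining equation that mentions U gives: plus(b, 6) = Q.
Bind Q := plus(b, 6); no other remaining equation mentions Q.
Delete trivial equation s(2) = s(2).
MGU = { U ↦ 6, Q ↦ plus(b, 6) }, so Q ↦ plus(b, 6).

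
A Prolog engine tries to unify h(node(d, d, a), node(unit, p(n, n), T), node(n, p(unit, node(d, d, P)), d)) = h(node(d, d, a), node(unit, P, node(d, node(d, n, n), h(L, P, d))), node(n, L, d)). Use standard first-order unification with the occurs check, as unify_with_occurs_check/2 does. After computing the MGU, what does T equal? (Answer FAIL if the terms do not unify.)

Decompose h/3: node(d, d, a) = node(d, d, a),  node(unit, p(n, n), T) = node(unit, P, node(d, node(d, n, n), h(L, P, d))),  node(n, p(unit, node(d, d, P)), d) = node(n, L, d).
Delete trivial equation node(d, d, a) = node(d, d, a).
Decompose node/3: unit = unit,  p(n, n) = P,  T = node(d, node(d, n, n), h(L, P, d)).
Delete trivial equation unit = unit.
Bind P := p(n, n); substituting into the remaining equations gives: T = node(d, node(d, n, n), h(L, p(n, n), d)),  node(n, p(unit, node(d, d, p(n, n))), d) = node(n, L, d).
Bind T := node(d, node(d, n, n), h(L, p(n, n), d)); no other remaining equation mentions T.
Decompose node/3: n = n,  p(unit, node(d, d, p(n, n))) = L,  d = d.
Delete trivial equation n = n.
Bind L := p(unit, node(d, d, p(n, n))); no other remaining equation mentions L. Substituting into the earlier binding gives T := node(d, node(d, n, n), h(p(unit, node(d, d, p(n, n))), p(n, n), d)).
Delete trivial equation d = d.
MGU = { P -> p(n, n), T -> node(d, node(d, n, n), h(p(unit, node(d, d, p(n, n))), p(n, n), d)), L -> p(unit, node(d, d, p(n, n))) }, so T -> node(d, node(d, n, n), h(p(unit, node(d, d, p(n, n))), p(n, n), d)).

node(d, node(d, n, n), h(p(unit, node(d, d, p(n, n))), p(n, n), d))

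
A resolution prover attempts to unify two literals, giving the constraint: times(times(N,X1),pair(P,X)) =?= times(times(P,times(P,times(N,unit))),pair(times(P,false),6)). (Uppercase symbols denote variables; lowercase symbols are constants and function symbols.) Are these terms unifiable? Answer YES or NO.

Decompose times/2: times(N,X1) =?= times(P,times(P,times(N,unit))),  pair(P,X) =?= pair(times(P,false),6).
Decompose times/2: N =?= P,  X1 =?= times(P,times(N,unit)).
Bind N := P; substituting into the one remaining equation that mentions N gives: X1 =?= times(P,times(P,unit)).
Bind X1 := times(P,times(P,unit)); no other remaining equation mentions X1.
Decompose pair/2: P =?= times(P,false),  X =?= 6.
Occurs check fails: P occurs in times(P,false); the equation P =?= times(P,false) has no finite solution.

NO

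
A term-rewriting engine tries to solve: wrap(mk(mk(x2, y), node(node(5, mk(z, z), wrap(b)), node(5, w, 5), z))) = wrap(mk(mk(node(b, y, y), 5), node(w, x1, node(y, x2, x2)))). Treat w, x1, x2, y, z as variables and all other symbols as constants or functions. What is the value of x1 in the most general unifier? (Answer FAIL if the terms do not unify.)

Decompose wrap/1: mk(mk(x2, y), node(node(5, mk(z, z), wrap(b)), node(5, w, 5), z)) = mk(mk(node(b, y, y), 5), node(w, x1, node(y, x2, x2))).
Decompose mk/2: mk(x2, y) = mk(node(b, y, y), 5),  node(node(5, mk(z, z), wrap(b)), node(5, w, 5), z) = node(w, x1, node(y, x2, x2)).
Decompose mk/2: x2 = node(b, y, y),  y = 5.
Bind x2 := node(b, y, y); substituting into the one remaining equation that mentions x2 gives: node(node(5, mk(z, z), wrap(b)), node(5, w, 5), z) = node(w, x1, node(y, node(b, y, y), node(b, y, y))).
Bind y := 5; substituting into the remaining equation gives: node(node(5, mk(z, z), wrap(b)), node(5, w, 5), z) = node(w, x1, node(5, node(b, 5, 5), node(b, 5, 5))). Substituting into the earlier binding gives x2 := node(b, 5, 5).
Decompose node/3: node(5, mk(z, z), wrap(b)) = w,  node(5, w, 5) = x1,  z = node(5, node(b, 5, 5), node(b, 5, 5)).
Bind w := node(5, mk(z, z), wrap(b)); substituting into the one remaining equation that mentions w gives: node(5, node(5, mk(z, z), wrap(b)), 5) = x1.
Bind x1 := node(5, node(5, mk(z, z), wrap(b)), 5); no other remaining equation mentions x1.
Bind z := node(5, node(b, 5, 5), node(b, 5, 5)). Substituting into the earlier bindings gives w := node(5, mk(node(5, node(b, 5, 5), node(b, 5, 5)), node(5, node(b, 5, 5), node(b, 5, 5))), wrap(b)), x1 := node(5, node(5, mk(node(5, node(b, 5, 5), node(b, 5, 5)), node(5, node(b, 5, 5), node(b, 5, 5))), wrap(b)), 5).
MGU = { x2 := node(b, 5, 5), y := 5, w := node(5, mk(node(5, node(b, 5, 5), node(b, 5, 5)), node(5, node(b, 5, 5), node(b, 5, 5))), wrap(b)), x1 := node(5, node(5, mk(node(5, node(b, 5, 5), node(b, 5, 5)), node(5, node(b, 5, 5), node(b, 5, 5))), wrap(b)), 5), z := node(5, node(b, 5, 5), node(b, 5, 5)) }, so x1 := node(5, node(5, mk(node(5, node(b, 5, 5), node(b, 5, 5)), node(5, node(b, 5, 5), node(b, 5, 5))), wrap(b)), 5).

node(5, node(5, mk(node(5, node(b, 5, 5), node(b, 5, 5)), node(5, node(b, 5, 5), node(b, 5, 5))), wrap(b)), 5)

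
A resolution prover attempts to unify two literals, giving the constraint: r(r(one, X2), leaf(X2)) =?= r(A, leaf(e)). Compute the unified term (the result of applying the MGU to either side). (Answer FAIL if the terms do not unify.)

Decompose r/2: r(one, X2) =?= A,  leaf(X2) =?= leaf(e).
Bind A := r(one, X2); no other remaining equation mentions A.
Decompose leaf/1: X2 =?= e.
Bind X2 := e. Substituting into the earlier binding gives A := r(one, e).
Applying the MGU to either side gives r(r(one, e), leaf(e)).

r(r(one, e), leaf(e))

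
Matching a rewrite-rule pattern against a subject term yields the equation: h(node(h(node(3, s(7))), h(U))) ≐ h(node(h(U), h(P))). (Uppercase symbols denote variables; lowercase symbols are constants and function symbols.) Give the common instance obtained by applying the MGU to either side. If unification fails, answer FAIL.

Decompose h/1: node(h(node(3, s(7))), h(U)) ≐ node(h(U), h(P)).
Decompose node/2: h(node(3, s(7))) ≐ h(U),  h(U) ≐ h(P).
Decompose h/1: node(3, s(7)) ≐ U.
Bind U := node(3, s(7)); substituting into the remaining equation gives: h(node(3, s(7))) ≐ h(P).
Decompose h/1: node(3, s(7)) ≐ P.
Bind P := node(3, s(7)).
Applying the MGU to either side gives h(node(h(node(3, s(7))), h(node(3, s(7))))).

h(node(h(node(3, s(7))), h(node(3, s(7)))))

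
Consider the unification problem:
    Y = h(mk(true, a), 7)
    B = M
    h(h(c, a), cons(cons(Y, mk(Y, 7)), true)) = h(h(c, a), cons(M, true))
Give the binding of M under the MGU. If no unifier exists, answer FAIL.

cons(h(mk(true, a), 7), mk(h(mk(true, a), 7), 7))

Bind Y := h(mk(true, a), 7); substituting into the one remaining equation that mentions Y gives: h(h(c, a), cons(cons(h(mk(true, a), 7), mk(h(mk(true, a), 7), 7)), true)) = h(h(c, a), cons(M, true)).
Bind B := M; no other remaining equation mentions B.
Decompose h/2: h(c, a) = h(c, a),  cons(cons(h(mk(true, a), 7), mk(h(mk(true, a), 7), 7)), true) = cons(M, true).
Delete trivial equation h(c, a) = h(c, a).
Decompose cons/2: cons(h(mk(true, a), 7), mk(h(mk(true, a), 7), 7)) = M,  true = true.
Bind M := cons(h(mk(true, a), 7), mk(h(mk(true, a), 7), 7)); no other remaining equation mentions M. Substituting into the earlier binding gives B := cons(h(mk(true, a), 7), mk(h(mk(true, a), 7), 7)).
Delete trivial equation true = true.
MGU = { Y := h(mk(true, a), 7), B := cons(h(mk(true, a), 7), mk(h(mk(true, a), 7), 7)), M := cons(h(mk(true, a), 7), mk(h(mk(true, a), 7), 7)) }, so M := cons(h(mk(true, a), 7), mk(h(mk(true, a), 7), 7)).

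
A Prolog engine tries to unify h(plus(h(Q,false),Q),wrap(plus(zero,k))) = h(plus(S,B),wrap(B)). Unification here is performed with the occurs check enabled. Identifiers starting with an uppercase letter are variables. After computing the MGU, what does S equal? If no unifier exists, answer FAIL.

h(plus(zero,k),false)

Decompose h/2: plus(h(Q,false),Q) = plus(S,B),  wrap(plus(zero,k)) = wrap(B).
Decompose plus/2: h(Q,false) = S,  Q = B.
Bind S := h(Q,false); no other remaining equation mentions S.
Bind Q := B; no other remaining equation mentions Q. Substituting into the earlier binding gives S := h(B,false).
Decompose wrap/1: plus(zero,k) = B.
Bind B := plus(zero,k). Substituting into the earlier bindings gives S := h(plus(zero,k),false), Q := plus(zero,k).
MGU = { S ↦ h(plus(zero,k),false), Q ↦ plus(zero,k), B ↦ plus(zero,k) }, so S ↦ h(plus(zero,k),false).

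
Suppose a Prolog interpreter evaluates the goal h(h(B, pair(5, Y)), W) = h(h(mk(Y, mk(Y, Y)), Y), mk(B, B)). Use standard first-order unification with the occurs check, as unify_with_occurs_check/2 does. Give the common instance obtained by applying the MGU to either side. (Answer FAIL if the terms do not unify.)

FAIL

Decompose h/2: h(B, pair(5, Y)) = h(mk(Y, mk(Y, Y)), Y),  W = mk(B, B).
Decompose h/2: B = mk(Y, mk(Y, Y)),  pair(5, Y) = Y.
Bind B := mk(Y, mk(Y, Y)); substituting into the one remaining equation that mentions B gives: W = mk(mk(Y, mk(Y, Y)), mk(Y, mk(Y, Y))).
Occurs check fails: Y occurs in pair(5, Y); the equation Y = pair(5, Y) has no finite solution.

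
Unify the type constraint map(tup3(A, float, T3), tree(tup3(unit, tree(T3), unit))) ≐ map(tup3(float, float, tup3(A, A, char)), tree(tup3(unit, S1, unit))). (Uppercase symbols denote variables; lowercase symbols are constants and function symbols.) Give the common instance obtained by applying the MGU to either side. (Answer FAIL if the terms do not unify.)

Decompose map/2: tup3(A, float, T3) ≐ tup3(float, float, tup3(A, A, char)),  tree(tup3(unit, tree(T3), unit)) ≐ tree(tup3(unit, S1, unit)).
Decompose tup3/3: A ≐ float,  float ≐ float,  T3 ≐ tup3(A, A, char).
Bind A := float; substituting into the one remaining equation that mentions A gives: T3 ≐ tup3(float, float, char).
Delete trivial equation float ≐ float.
Bind T3 := tup3(float, float, char); substituting into the remaining equation gives: tree(tup3(unit, tree(tup3(float, float, char)), unit)) ≐ tree(tup3(unit, S1, unit)).
Decompose tree/1: tup3(unit, tree(tup3(float, float, char)), unit) ≐ tup3(unit, S1, unit).
Decompose tup3/3: unit ≐ unit,  tree(tup3(float, float, char)) ≐ S1,  unit ≐ unit.
Delete trivial equation unit ≐ unit.
Bind S1 := tree(tup3(float, float, char)); no other remaining equation mentions S1.
Delete trivial equation unit ≐ unit.
Applying the MGU to either side gives map(tup3(float, float, tup3(float, float, char)), tree(tup3(unit, tree(tup3(float, float, char)), unit))).

map(tup3(float, float, tup3(float, float, char)), tree(tup3(unit, tree(tup3(float, float, char)), unit)))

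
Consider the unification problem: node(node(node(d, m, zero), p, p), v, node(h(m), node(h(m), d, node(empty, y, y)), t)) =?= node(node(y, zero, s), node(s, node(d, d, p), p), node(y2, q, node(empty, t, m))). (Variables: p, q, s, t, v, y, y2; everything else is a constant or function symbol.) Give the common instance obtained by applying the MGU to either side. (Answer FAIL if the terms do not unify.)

FAIL

Decompose node/3: node(node(d, m, zero), p, p) =?= node(y, zero, s),  v =?= node(s, node(d, d, p), p),  node(h(m), node(h(m), d, node(empty, y, y)), t) =?= node(y2, q, node(empty, t, m)).
Decompose node/3: node(d, m, zero) =?= y,  p =?= zero,  p =?= s.
Bind y := node(d, m, zero); substituting into the one remaining equation that mentions y gives: node(h(m), node(h(m), d, node(empty, node(d, m, zero), node(d, m, zero))), t) =?= node(y2, q, node(empty, t, m)).
Bind p := zero; substituting into the 2 remaining equations that mention p gives: zero =?= s,  v =?= node(s, node(d, d, zero), zero).
Bind s := zero; substituting into the one remaining equation that mentions s gives: v =?= node(zero, node(d, d, zero), zero).
Bind v := node(zero, node(d, d, zero), zero); no other remaining equation mentions v.
Decompose node/3: h(m) =?= y2,  node(h(m), d, node(empty, node(d, m, zero), node(d, m, zero))) =?= q,  t =?= node(empty, t, m).
Bind y2 := h(m); no other remaining equation mentions y2.
Bind q := node(h(m), d, node(empty, node(d, m, zero), node(d, m, zero))); no other remaining equation mentions q.
Occurs check fails: t occurs in node(empty, t, m); the equation t =?= node(empty, t, m) has no finite solution.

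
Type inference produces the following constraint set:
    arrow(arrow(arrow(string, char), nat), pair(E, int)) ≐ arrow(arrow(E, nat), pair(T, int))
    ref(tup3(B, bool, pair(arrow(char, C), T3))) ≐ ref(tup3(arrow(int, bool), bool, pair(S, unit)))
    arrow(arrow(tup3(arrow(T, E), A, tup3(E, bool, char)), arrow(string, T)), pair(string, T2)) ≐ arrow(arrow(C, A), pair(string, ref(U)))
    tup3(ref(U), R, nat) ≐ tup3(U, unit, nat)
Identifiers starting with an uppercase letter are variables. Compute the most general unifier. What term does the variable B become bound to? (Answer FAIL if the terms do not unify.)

Decompose arrow/2: arrow(arrow(string, char), nat) ≐ arrow(E, nat),  pair(E, int) ≐ pair(T, int).
Decompose arrow/2: arrow(string, char) ≐ E,  nat ≐ nat.
Bind E := arrow(string, char); substituting into the 2 remaining equations that mention E gives: pair(arrow(string, char), int) ≐ pair(T, int),  arrow(arrow(tup3(arrow(T, arrow(string, char)), A, tup3(arrow(string, char), bool, char)), arrow(string, T)), pair(string, T2)) ≐ arrow(arrow(C, A), pair(string, ref(U))).
Delete trivial equation nat ≐ nat.
Decompose pair/2: arrow(string, char) ≐ T,  int ≐ int.
Bind T := arrow(string, char); substituting into the one remaining equation that mentions T gives: arrow(arrow(tup3(arrow(arrow(string, char), arrow(string, char)), A, tup3(arrow(string, char), bool, char)), arrow(string, arrow(string, char))), pair(string, T2)) ≐ arrow(arrow(C, A), pair(string, ref(U))).
Delete trivial equation int ≐ int.
Decompose ref/1: tup3(B, bool, pair(arrow(char, C), T3)) ≐ tup3(arrow(int, bool), bool, pair(S, unit)).
Decompose tup3/3: B ≐ arrow(int, bool),  bool ≐ bool,  pair(arrow(char, C), T3) ≐ pair(S, unit).
Bind B := arrow(int, bool); no other remaining equation mentions B.
Delete trivial equation bool ≐ bool.
Decompose pair/2: arrow(char, C) ≐ S,  T3 ≐ unit.
Bind S := arrow(char, C); no other remaining equation mentions S.
Bind T3 := unit; no other remaining equation mentions T3.
Decompose arrow/2: arrow(tup3(arrow(arrow(string, char), arrow(string, char)), A, tup3(arrow(string, char), bool, char)), arrow(string, arrow(string, char))) ≐ arrow(C, A),  pair(string, T2) ≐ pair(string, ref(U)).
Decompose arrow/2: tup3(arrow(arrow(string, char), arrow(string, char)), A, tup3(arrow(string, char), bool, char)) ≐ C,  arrow(string, arrow(string, char)) ≐ A.
Bind C := tup3(arrow(arrow(string, char), arrow(string, char)), A, tup3(arrow(string, char), bool, char)); no other remaining equation mentions C. Substituting into the earlier binding gives S := arrow(char, tup3(arrow(arrow(string, char), arrow(string, char)), A, tup3(arrow(string, char), bool, char))).
Bind A := arrow(string, arrow(string, char)); no other remaining equation mentions A. Substituting into the earlier bindings gives S := arrow(char, tup3(arrow(arrow(string, char), arrow(string, char)), arrow(string, arrow(string, char)), tup3(arrow(string, char), bool, char))), C := tup3(arrow(arrow(string, char), arrow(string, char)), arrow(string, arrow(string, char)), tup3(arrow(string, char), bool, char)).
Decompose pair/2: string ≐ string,  T2 ≐ ref(U).
Delete trivial equation string ≐ string.
Bind T2 := ref(U); no other remaining equation mentions T2.
Decompose tup3/3: ref(U) ≐ U,  R ≐ unit,  nat ≐ nat.
Occurs check fails: U occurs in ref(U); the equation U ≐ ref(U) has no finite solution.

FAIL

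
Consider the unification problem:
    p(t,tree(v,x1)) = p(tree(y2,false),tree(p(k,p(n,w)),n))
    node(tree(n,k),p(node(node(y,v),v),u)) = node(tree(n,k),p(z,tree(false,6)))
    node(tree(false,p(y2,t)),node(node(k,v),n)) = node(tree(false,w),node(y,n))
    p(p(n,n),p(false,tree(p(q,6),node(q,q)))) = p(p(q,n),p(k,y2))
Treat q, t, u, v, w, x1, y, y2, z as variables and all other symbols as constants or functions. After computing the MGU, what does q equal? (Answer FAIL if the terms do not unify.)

Decompose p/2: t = tree(y2,false),  tree(v,x1) = tree(p(k,p(n,w)),n).
Bind t := tree(y2,false); substituting into the one remaining equation that mentions t gives: node(tree(false,p(y2,tree(y2,false))),node(node(k,v),n)) = node(tree(false,w),node(y,n)).
Decompose tree/2: v = p(k,p(n,w)),  x1 = n.
Bind v := p(k,p(n,w)); substituting into the 2 remaining equations that mention v gives: node(tree(n,k),p(node(node(y,p(k,p(n,w))),p(k,p(n,w))),u)) = node(tree(n,k),p(z,tree(false,6))),  node(tree(false,p(y2,tree(y2,false))),node(node(k,p(k,p(n,w))),n)) = node(tree(false,w),node(y,n)).
Bind x1 := n; no other remaining equation mentions x1.
Decompose node/2: tree(n,k) = tree(n,k),  p(node(node(y,p(k,p(n,w))),p(k,p(n,w))),u) = p(z,tree(false,6)).
Delete trivial equation tree(n,k) = tree(n,k).
Decompose p/2: node(node(y,p(k,p(n,w))),p(k,p(n,w))) = z,  u = tree(false,6).
Bind z := node(node(y,p(k,p(n,w))),p(k,p(n,w))); no other remaining equation mentions z.
Bind u := tree(false,6); no other remaining equation mentions u.
Decompose node/2: tree(false,p(y2,tree(y2,false))) = tree(false,w),  node(node(k,p(k,p(n,w))),n) = node(y,n).
Decompose tree/2: false = false,  p(y2,tree(y2,false)) = w.
Delete trivial equation false = false.
Bind w := p(y2,tree(y2,false)); substituting into the one remaining equation that mentions w gives: node(node(k,p(k,p(n,p(y2,tree(y2,false))))),n) = node(y,n). Substituting into the earlier bindings gives v := p(k,p(n,p(y2,tree(y2,false)))), z := node(node(y,p(k,p(n,p(y2,tree(y2,false))))),p(k,p(n,p(y2,tree(y2,false))))).
Decompose node/2: node(k,p(k,p(n,p(y2,tree(y2,false))))) = y,  n = n.
Bind y := node(k,p(k,p(n,p(y2,tree(y2,false))))); no other remaining equation mentions y. Substituting into the earlier binding gives z := node(node(node(k,p(k,p(n,p(y2,tree(y2,false))))),p(k,p(n,p(y2,tree(y2,false))))),p(k,p(n,p(y2,tree(y2,false))))).
Delete trivial equation n = n.
Decompose p/2: p(n,n) = p(q,n),  p(false,tree(p(q,6),node(q,q))) = p(k,y2).
Decompose p/2: n = q,  n = n.
Bind q := n; substituting into the one remaining equation that mentions q gives: p(false,tree(p(n,6),node(n,n))) = p(k,y2).
Delete trivial equation n = n.
Decompose p/2: false = k,  tree(p(n,6),node(n,n)) = y2.
Clash: constants false and k differ; no unifier exists.

FAIL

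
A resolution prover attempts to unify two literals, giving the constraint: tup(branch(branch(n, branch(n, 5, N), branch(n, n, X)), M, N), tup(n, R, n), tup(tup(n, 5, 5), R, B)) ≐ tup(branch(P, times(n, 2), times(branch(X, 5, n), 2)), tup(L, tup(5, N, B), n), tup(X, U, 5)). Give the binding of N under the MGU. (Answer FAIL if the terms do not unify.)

times(branch(tup(n, 5, 5), 5, n), 2)

Decompose tup/3: branch(branch(n, branch(n, 5, N), branch(n, n, X)), M, N) ≐ branch(P, times(n, 2), times(branch(X, 5, n), 2)),  tup(n, R, n) ≐ tup(L, tup(5, N, B), n),  tup(tup(n, 5, 5), R, B) ≐ tup(X, U, 5).
Decompose branch/3: branch(n, branch(n, 5, N), branch(n, n, X)) ≐ P,  M ≐ times(n, 2),  N ≐ times(branch(X, 5, n), 2).
Bind P := branch(n, branch(n, 5, N), branch(n, n, X)); no other remaining equation mentions P.
Bind M := times(n, 2); no other remaining equation mentions M.
Bind N := times(branch(X, 5, n), 2); substituting into the one remaining equation that mentions N gives: tup(n, R, n) ≐ tup(L, tup(5, times(branch(X, 5, n), 2), B), n). Substituting into the earlier binding gives P := branch(n, branch(n, 5, times(branch(X, 5, n), 2)), branch(n, n, X)).
Decompose tup/3: n ≐ L,  R ≐ tup(5, times(branch(X, 5, n), 2), B),  n ≐ n.
Bind L := n; no other remaining equation mentions L.
Bind R := tup(5, times(branch(X, 5, n), 2), B); substituting into the one remaining equation that mentions R gives: tup(tup(n, 5, 5), tup(5, times(branch(X, 5, n), 2), B), B) ≐ tup(X, U, 5).
Delete trivial equation n ≐ n.
Decompose tup/3: tup(n, 5, 5) ≐ X,  tup(5, times(branch(X, 5, n), 2), B) ≐ U,  B ≐ 5.
Bind X := tup(n, 5, 5); substituting into the one remaining equation that mentions X gives: tup(5, times(branch(tup(n, 5, 5), 5, n), 2), B) ≐ U. Substituting into the earlier bindings gives P := branch(n, branch(n, 5, times(branch(tup(n, 5, 5), 5, n), 2)), branch(n, n, tup(n, 5, 5))), N := times(branch(tup(n, 5, 5), 5, n), 2), R := tup(5, times(branch(tup(n, 5, 5), 5, n), 2), B).
Bind U := tup(5, times(branch(tup(n, 5, 5), 5, n), 2), B); no other remaining equation mentions U.
Bind B := 5. Substituting into the earlier bindings gives R := tup(5, times(branch(tup(n, 5, 5), 5, n), 2), 5), U := tup(5, times(branch(tup(n, 5, 5), 5, n), 2), 5).
MGU = { P ↦ branch(n, branch(n, 5, times(branch(tup(n, 5, 5), 5, n), 2)), branch(n, n, tup(n, 5, 5))), M ↦ times(n, 2), N ↦ times(branch(tup(n, 5, 5), 5, n), 2), L ↦ n, R ↦ tup(5, times(branch(tup(n, 5, 5), 5, n), 2), 5), X ↦ tup(n, 5, 5), U ↦ tup(5, times(branch(tup(n, 5, 5), 5, n), 2), 5), B ↦ 5 }, so N ↦ times(branch(tup(n, 5, 5), 5, n), 2).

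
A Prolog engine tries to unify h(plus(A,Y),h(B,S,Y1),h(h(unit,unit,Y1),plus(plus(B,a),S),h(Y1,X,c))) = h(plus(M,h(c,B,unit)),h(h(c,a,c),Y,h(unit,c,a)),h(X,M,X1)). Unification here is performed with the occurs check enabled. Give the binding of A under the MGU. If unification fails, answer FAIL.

plus(plus(h(c,a,c),a),h(c,h(c,a,c),unit))

Decompose h/3: plus(A,Y) = plus(M,h(c,B,unit)),  h(B,S,Y1) = h(h(c,a,c),Y,h(unit,c,a)),  h(h(unit,unit,Y1),plus(plus(B,a),S),h(Y1,X,c)) = h(X,M,X1).
Decompose plus/2: A = M,  Y = h(c,B,unit).
Bind A := M; no other remaining equation mentions A.
Bind Y := h(c,B,unit); substituting into the one remaining equation that mentions Y gives: h(B,S,Y1) = h(h(c,a,c),h(c,B,unit),h(unit,c,a)).
Decompose h/3: B = h(c,a,c),  S = h(c,B,unit),  Y1 = h(unit,c,a).
Bind B := h(c,a,c); substituting into the 2 remaining equations that mention B gives: S = h(c,h(c,a,c),unit),  h(h(unit,unit,Y1),plus(plus(h(c,a,c),a),S),h(Y1,X,c)) = h(X,M,X1). Substituting into the earlier binding gives Y := h(c,h(c,a,c),unit).
Bind S := h(c,h(c,a,c),unit); substituting into the one remaining equation that mentions S gives: h(h(unit,unit,Y1),plus(plus(h(c,a,c),a),h(c,h(c,a,c),unit)),h(Y1,X,c)) = h(X,M,X1).
Bind Y1 := h(unit,c,a); substituting into the remaining equation gives: h(h(unit,unit,h(unit,c,a)),plus(plus(h(c,a,c),a),h(c,h(c,a,c),unit)),h(h(unit,c,a),X,c)) = h(X,M,X1).
Decompose h/3: h(unit,unit,h(unit,c,a)) = X,  plus(plus(h(c,a,c),a),h(c,h(c,a,c),unit)) = M,  h(h(unit,c,a),X,c) = X1.
Bind X := h(unit,unit,h(unit,c,a)); substituting into the one remaining equation that mentions X gives: h(h(unit,c,a),h(unit,unit,h(unit,c,a)),c) = X1.
Bind M := plus(plus(h(c,a,c),a),h(c,h(c,a,c),unit)); no other remaining equation mentions M. Substituting into the earlier binding gives A := plus(plus(h(c,a,c),a),h(c,h(c,a,c),unit)).
Bind X1 := h(h(unit,c,a),h(unit,unit,h(unit,c,a)),c).
MGU = { A ↦ plus(plus(h(c,a,c),a),h(c,h(c,a,c),unit)), Y ↦ h(c,h(c,a,c),unit), B ↦ h(c,a,c), S ↦ h(c,h(c,a,c),unit), Y1 ↦ h(unit,c,a), X ↦ h(unit,unit,h(unit,c,a)), M ↦ plus(plus(h(c,a,c),a),h(c,h(c,a,c),unit)), X1 ↦ h(h(unit,c,a),h(unit,unit,h(unit,c,a)),c) }, so A ↦ plus(plus(h(c,a,c),a),h(c,h(c,a,c),unit)).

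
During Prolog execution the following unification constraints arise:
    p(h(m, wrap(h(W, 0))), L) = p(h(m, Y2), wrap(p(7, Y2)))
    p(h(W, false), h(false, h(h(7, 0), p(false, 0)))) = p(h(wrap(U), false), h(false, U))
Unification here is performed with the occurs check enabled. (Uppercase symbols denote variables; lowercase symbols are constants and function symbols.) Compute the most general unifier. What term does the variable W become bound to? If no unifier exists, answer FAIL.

wrap(h(h(7, 0), p(false, 0)))

Decompose p/2: h(m, wrap(h(W, 0))) = h(m, Y2),  L = wrap(p(7, Y2)).
Decompose h/2: m = m,  wrap(h(W, 0)) = Y2.
Delete trivial equation m = m.
Bind Y2 := wrap(h(W, 0)); substituting into the one remaining equation that mentions Y2 gives: L = wrap(p(7, wrap(h(W, 0)))).
Bind L := wrap(p(7, wrap(h(W, 0)))); no other remaining equation mentions L.
Decompose p/2: h(W, false) = h(wrap(U), false),  h(false, h(h(7, 0), p(false, 0))) = h(false, U).
Decompose h/2: W = wrap(U),  false = false.
Bind W := wrap(U); no other remaining equation mentions W. Substituting into the earlier bindings gives Y2 := wrap(h(wrap(U), 0)), L := wrap(p(7, wrap(h(wrap(U), 0)))).
Delete trivial equation false = false.
Decompose h/2: false = false,  h(h(7, 0), p(false, 0)) = U.
Delete trivial equation false = false.
Bind U := h(h(7, 0), p(false, 0)). Substituting into the earlier bindings gives Y2 := wrap(h(wrap(h(h(7, 0), p(false, 0))), 0)), L := wrap(p(7, wrap(h(wrap(h(h(7, 0), p(false, 0))), 0)))), W := wrap(h(h(7, 0), p(false, 0))).
MGU = { Y2 ↦ wrap(h(wrap(h(h(7, 0), p(false, 0))), 0)), L ↦ wrap(p(7, wrap(h(wrap(h(h(7, 0), p(false, 0))), 0)))), W ↦ wrap(h(h(7, 0), p(false, 0))), U ↦ h(h(7, 0), p(false, 0)) }, so W ↦ wrap(h(h(7, 0), p(false, 0))).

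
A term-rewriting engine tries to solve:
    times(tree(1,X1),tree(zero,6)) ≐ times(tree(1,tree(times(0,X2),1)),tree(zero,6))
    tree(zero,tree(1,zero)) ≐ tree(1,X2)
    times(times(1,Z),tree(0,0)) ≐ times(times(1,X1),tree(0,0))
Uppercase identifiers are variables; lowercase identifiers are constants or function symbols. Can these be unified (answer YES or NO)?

NO

Decompose times/2: tree(1,X1) ≐ tree(1,tree(times(0,X2),1)),  tree(zero,6) ≐ tree(zero,6).
Decompose tree/2: 1 ≐ 1,  X1 ≐ tree(times(0,X2),1).
Delete trivial equation 1 ≐ 1.
Bind X1 := tree(times(0,X2),1); substituting into the one remaining equation that mentions X1 gives: times(times(1,Z),tree(0,0)) ≐ times(times(1,tree(times(0,X2),1)),tree(0,0)).
Delete trivial equation tree(zero,6) ≐ tree(zero,6).
Decompose tree/2: zero ≐ 1,  tree(1,zero) ≐ X2.
Clash: constants zero and 1 differ; no unifier exists.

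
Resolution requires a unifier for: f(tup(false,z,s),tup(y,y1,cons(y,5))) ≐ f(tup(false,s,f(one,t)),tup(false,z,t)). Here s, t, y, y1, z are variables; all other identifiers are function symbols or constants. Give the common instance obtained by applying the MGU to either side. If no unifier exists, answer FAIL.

f(tup(false,f(one,cons(false,5)),f(one,cons(false,5))),tup(false,f(one,cons(false,5)),cons(false,5)))

Decompose f/2: tup(false,z,s) ≐ tup(false,s,f(one,t)),  tup(y,y1,cons(y,5)) ≐ tup(false,z,t).
Decompose tup/3: false ≐ false,  z ≐ s,  s ≐ f(one,t).
Delete trivial equation false ≐ false.
Bind z := s; substituting into the one remaining equation that mentions z gives: tup(y,y1,cons(y,5)) ≐ tup(false,s,t).
Bind s := f(one,t); substituting into the remaining equation gives: tup(y,y1,cons(y,5)) ≐ tup(false,f(one,t),t). Substituting into the earlier binding gives z := f(one,t).
Decompose tup/3: y ≐ false,  y1 ≐ f(one,t),  cons(y,5) ≐ t.
Bind y := false; substituting into the one remaining equation that mentions y gives: cons(false,5) ≐ t.
Bind y1 := f(one,t); no other remaining equation mentions y1.
Bind t := cons(false,5). Substituting into the earlier bindings gives z := f(one,cons(false,5)), s := f(one,cons(false,5)), y1 := f(one,cons(false,5)).
Applying the MGU to either side gives f(tup(false,f(one,cons(false,5)),f(one,cons(false,5))),tup(false,f(one,cons(false,5)),cons(false,5))).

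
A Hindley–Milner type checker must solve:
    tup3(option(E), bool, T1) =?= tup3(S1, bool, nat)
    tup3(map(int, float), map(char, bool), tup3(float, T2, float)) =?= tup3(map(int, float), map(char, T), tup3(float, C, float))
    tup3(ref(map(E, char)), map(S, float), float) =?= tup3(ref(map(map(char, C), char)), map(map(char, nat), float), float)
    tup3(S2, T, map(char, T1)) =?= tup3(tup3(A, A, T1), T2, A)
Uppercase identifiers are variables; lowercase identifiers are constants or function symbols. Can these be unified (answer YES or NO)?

YES

Decompose tup3/3: option(E) =?= S1,  bool =?= bool,  T1 =?= nat.
Bind S1 := option(E); no other remaining equation mentions S1.
Delete trivial equation bool =?= bool.
Bind T1 := nat; substituting into the one remaining equation that mentions T1 gives: tup3(S2, T, map(char, nat)) =?= tup3(tup3(A, A, nat), T2, A).
Decompose tup3/3: map(int, float) =?= map(int, float),  map(char, bool) =?= map(char, T),  tup3(float, T2, float) =?= tup3(float, C, float).
Delete trivial equation map(int, float) =?= map(int, float).
Decompose map/2: char =?= char,  bool =?= T.
Delete trivial equation char =?= char.
Bind T := bool; substituting into the one remaining equation that mentions T gives: tup3(S2, bool, map(char, nat)) =?= tup3(tup3(A, A, nat), T2, A).
Decompose tup3/3: float =?= float,  T2 =?= C,  float =?= float.
Delete trivial equation float =?= float.
Bind T2 := C; substituting into the one remaining equation that mentions T2 gives: tup3(S2, bool, map(char, nat)) =?= tup3(tup3(A, A, nat), C, A).
Delete trivial equation float =?= float.
Decompose tup3/3: ref(map(E, char)) =?= ref(map(map(char, C), char)),  map(S, float) =?= map(map(char, nat), float),  float =?= float.
Decompose ref/1: map(E, char) =?= map(map(char, C), char).
Decompose map/2: E =?= map(char, C),  char =?= char.
Bind E := map(char, C); no other remaining equation mentions E. Substituting into the earlier binding gives S1 := option(map(char, C)).
Delete trivial equation char =?= char.
Decompose map/2: S =?= map(char, nat),  float =?= float.
Bind S := map(char, nat); no other remaining equation mentions S.
Delete trivial equation float =?= float.
Delete trivial equation float =?= float.
Decompose tup3/3: S2 =?= tup3(A, A, nat),  bool =?= C,  map(char, nat) =?= A.
Bind S2 := tup3(A, A, nat); no other remaining equation mentions S2.
Bind C := bool; no other remaining equation mentions C. Substituting into the earlier bindings gives S1 := option(map(char, bool)), T2 := bool, E := map(char, bool).
Bind A := map(char, nat). Substituting into the earlier binding gives S2 := tup3(map(char, nat), map(char, nat), nat).
No equations remain and no clash or occurs-check failure arose, so a unifier exists.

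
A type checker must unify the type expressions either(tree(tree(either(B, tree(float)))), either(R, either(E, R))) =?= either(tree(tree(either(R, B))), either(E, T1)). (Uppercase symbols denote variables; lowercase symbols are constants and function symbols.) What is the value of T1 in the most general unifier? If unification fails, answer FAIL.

either(tree(float), tree(float))

Decompose either/2: tree(tree(either(B, tree(float)))) =?= tree(tree(either(R, B))),  either(R, either(E, R)) =?= either(E, T1).
Decompose tree/1: tree(either(B, tree(float))) =?= tree(either(R, B)).
Decompose tree/1: either(B, tree(float)) =?= either(R, B).
Decompose either/2: B =?= R,  tree(float) =?= B.
Bind B := R; substituting into the one remaining equation that mentions B gives: tree(float) =?= R.
Bind R := tree(float); substituting into the remaining equation gives: either(tree(float), either(E, tree(float))) =?= either(E, T1). Substituting into the earlier binding gives B := tree(float).
Decompose either/2: tree(float) =?= E,  either(E, tree(float)) =?= T1.
Bind E := tree(float); substituting into the remaining equation gives: either(tree(float), tree(float)) =?= T1.
Bind T1 := either(tree(float), tree(float)).
MGU = { B := tree(float), R := tree(float), E := tree(float), T1 := either(tree(float), tree(float)) }, so T1 := either(tree(float), tree(float)).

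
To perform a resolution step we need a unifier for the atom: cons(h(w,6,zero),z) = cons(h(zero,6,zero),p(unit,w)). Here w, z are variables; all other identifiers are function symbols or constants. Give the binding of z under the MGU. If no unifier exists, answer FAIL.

Decompose cons/2: h(w,6,zero) = h(zero,6,zero),  z = p(unit,w).
Decompose h/3: w = zero,  6 = 6,  zero = zero.
Bind w := zero; substituting into the one remaining equation that mentions w gives: z = p(unit,zero).
Delete trivial equation 6 = 6.
Delete trivial equation zero = zero.
Bind z := p(unit,zero).
MGU = { w := zero, z := p(unit,zero) }, so z := p(unit,zero).

p(unit,zero)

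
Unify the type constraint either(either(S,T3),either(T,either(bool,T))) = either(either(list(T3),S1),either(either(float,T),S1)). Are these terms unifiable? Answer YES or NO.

NO

Decompose either/2: either(S,T3) = either(list(T3),S1),  either(T,either(bool,T)) = either(either(float,T),S1).
Decompose either/2: S = list(T3),  T3 = S1.
Bind S := list(T3); no other remaining equation mentions S.
Bind T3 := S1; no other remaining equation mentions T3. Substituting into the earlier binding gives S := list(S1).
Decompose either/2: T = either(float,T),  either(bool,T) = S1.
Occurs check fails: T occurs in either(float,T); the equation T = either(float,T) has no finite solution.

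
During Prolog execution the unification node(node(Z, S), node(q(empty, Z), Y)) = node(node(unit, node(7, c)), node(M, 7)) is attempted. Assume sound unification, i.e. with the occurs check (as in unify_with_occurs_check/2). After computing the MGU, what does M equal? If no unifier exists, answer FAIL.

Decompose node/2: node(Z, S) = node(unit, node(7, c)),  node(q(empty, Z), Y) = node(M, 7).
Decompose node/2: Z = unit,  S = node(7, c).
Bind Z := unit; substituting into the one remaining equation that mentions Z gives: node(q(empty, unit), Y) = node(M, 7).
Bind S := node(7, c); no other remaining equation mentions S.
Decompose node/2: q(empty, unit) = M,  Y = 7.
Bind M := q(empty, unit); no other remaining equation mentions M.
Bind Y := 7.
MGU = { Z ↦ unit, S ↦ node(7, c), M ↦ q(empty, unit), Y ↦ 7 }, so M ↦ q(empty, unit).

q(empty, unit)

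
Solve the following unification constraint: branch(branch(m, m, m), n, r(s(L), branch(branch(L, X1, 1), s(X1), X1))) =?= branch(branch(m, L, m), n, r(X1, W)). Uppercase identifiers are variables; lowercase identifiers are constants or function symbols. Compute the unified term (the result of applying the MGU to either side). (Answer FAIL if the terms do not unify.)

Decompose branch/3: branch(m, m, m) =?= branch(m, L, m),  n =?= n,  r(s(L), branch(branch(L, X1, 1), s(X1), X1)) =?= r(X1, W).
Decompose branch/3: m =?= m,  m =?= L,  m =?= m.
Delete trivial equation m =?= m.
Bind L := m; substituting into the one remaining equation that mentions L gives: r(s(m), branch(branch(m, X1, 1), s(X1), X1)) =?= r(X1, W).
Delete trivial equation m =?= m.
Delete trivial equation n =?= n.
Decompose r/2: s(m) =?= X1,  branch(branch(m, X1, 1), s(X1), X1) =?= W.
Bind X1 := s(m); substituting into the remaining equation gives: branch(branch(m, s(m), 1), s(s(m)), s(m)) =?= W.
Bind W := branch(branch(m, s(m), 1), s(s(m)), s(m)).
Applying the MGU to either side gives branch(branch(m, m, m), n, r(s(m), branch(branch(m, s(m), 1), s(s(m)), s(m)))).

branch(branch(m, m, m), n, r(s(m), branch(branch(m, s(m), 1), s(s(m)), s(m))))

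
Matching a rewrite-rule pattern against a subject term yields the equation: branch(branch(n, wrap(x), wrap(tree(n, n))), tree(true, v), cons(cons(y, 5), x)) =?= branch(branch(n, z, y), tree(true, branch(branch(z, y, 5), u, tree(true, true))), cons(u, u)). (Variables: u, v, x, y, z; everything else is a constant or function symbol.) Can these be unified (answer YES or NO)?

YES

Decompose branch/3: branch(n, wrap(x), wrap(tree(n, n))) =?= branch(n, z, y),  tree(true, v) =?= tree(true, branch(branch(z, y, 5), u, tree(true, true))),  cons(cons(y, 5), x) =?= cons(u, u).
Decompose branch/3: n =?= n,  wrap(x) =?= z,  wrap(tree(n, n)) =?= y.
Delete trivial equation n =?= n.
Bind z := wrap(x); substituting into the one remaining equation that mentions z gives: tree(true, v) =?= tree(true, branch(branch(wrap(x), y, 5), u, tree(true, true))).
Bind y := wrap(tree(n, n)); substituting into the remaining equations gives: tree(true, v) =?= tree(true, branch(branch(wrap(x), wrap(tree(n, n)), 5), u, tree(true, true))),  cons(cons(wrap(tree(n, n)), 5), x) =?= cons(u, u).
Decompose tree/2: true =?= true,  v =?= branch(branch(wrap(x), wrap(tree(n, n)), 5), u, tree(true, true)).
Delete trivial equation true =?= true.
Bind v := branch(branch(wrap(x), wrap(tree(n, n)), 5), u, tree(true, true)); no other remaining equation mentions v.
Decompose cons/2: cons(wrap(tree(n, n)), 5) =?= u,  x =?= u.
Bind u := cons(wrap(tree(n, n)), 5); substituting into the remaining equation gives: x =?= cons(wrap(tree(n, n)), 5). Substituting into the earlier binding gives v := branch(branch(wrap(x), wrap(tree(n, n)), 5), cons(wrap(tree(n, n)), 5), tree(true, true)).
Bind x := cons(wrap(tree(n, n)), 5). Substituting into the earlier bindings gives z := wrap(cons(wrap(tree(n, n)), 5)), v := branch(branch(wrap(cons(wrap(tree(n, n)), 5)), wrap(tree(n, n)), 5), cons(wrap(tree(n, n)), 5), tree(true, true)).
No equations remain and no clash or occurs-check failure arose, so a unifier exists.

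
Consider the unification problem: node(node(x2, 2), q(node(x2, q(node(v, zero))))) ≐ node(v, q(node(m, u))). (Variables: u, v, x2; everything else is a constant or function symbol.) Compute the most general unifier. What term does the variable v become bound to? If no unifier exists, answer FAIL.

Decompose node/2: node(x2, 2) ≐ v,  q(node(x2, q(node(v, zero)))) ≐ q(node(m, u)).
Bind v := node(x2, 2); substituting into the remaining equation gives: q(node(x2, q(node(node(x2, 2), zero)))) ≐ q(node(m, u)).
Decompose q/1: node(x2, q(node(node(x2, 2), zero))) ≐ node(m, u).
Decompose node/2: x2 ≐ m,  q(node(node(x2, 2), zero)) ≐ u.
Bind x2 := m; substituting into the remaining equation gives: q(node(node(m, 2), zero)) ≐ u. Substituting into the earlier binding gives v := node(m, 2).
Bind u := q(node(node(m, 2), zero)).
MGU = { v := node(m, 2), x2 := m, u := q(node(node(m, 2), zero)) }, so v := node(m, 2).

node(m, 2)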